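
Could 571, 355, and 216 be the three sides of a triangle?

The two shorter sides sum to 571, exactly equal to the longest side 571.
That gives only a degenerate (flat) triangle — the inequality must be strict.

No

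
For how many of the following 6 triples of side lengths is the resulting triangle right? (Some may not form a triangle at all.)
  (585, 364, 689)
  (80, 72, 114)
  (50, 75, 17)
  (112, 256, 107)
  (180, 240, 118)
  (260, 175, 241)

1

(585,364,689): 364²+585² = 474721 = 689² → right
(80,72,114): 72²+80² = 11584 < 12996 = 114² → obtuse
(50,75,17): 17+50 ≤ 75, not a triangle
(112,256,107): 107+112 ≤ 256, not a triangle
(180,240,118): 118²+180² = 46324 < 57600 = 240² → obtuse
(260,175,241): 175²+241² = 88706 > 67600 = 260² → acute
1 of the 6 is right.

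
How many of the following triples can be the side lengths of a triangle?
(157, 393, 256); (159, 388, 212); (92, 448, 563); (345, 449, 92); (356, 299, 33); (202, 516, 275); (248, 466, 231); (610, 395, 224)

3

(157,256,393): 157+256 > 393 → valid
(159,212,388): 159+212 ≤ 388 → not valid
(92,448,563): 92+448 ≤ 563 → not valid
(92,345,449): 92+345 ≤ 449 → not valid
(33,299,356): 33+299 ≤ 356 → not valid
(202,275,516): 202+275 ≤ 516 → not valid
(231,248,466): 231+248 > 466 → valid
(224,395,610): 224+395 > 610 → valid
3 of the 8 triples form a triangle.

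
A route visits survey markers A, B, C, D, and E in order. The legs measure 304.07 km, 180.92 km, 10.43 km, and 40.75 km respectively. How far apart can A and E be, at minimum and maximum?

The maximum is all hops collinear in one direction: 304.07 + 180.92 + 10.43 + 40.75 = 536.17.
The longest hop is 304.07; the others sum to 232.10. Folding the others back against it leaves at least 304.07 − 232.10 = 71.97.

71.97 ≤ AE ≤ 536.17 km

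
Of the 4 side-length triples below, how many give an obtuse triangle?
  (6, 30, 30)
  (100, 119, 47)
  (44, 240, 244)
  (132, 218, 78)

(6,30,30): 6²+30² = 936 > 900 = 30² → acute
(100,119,47): 47²+100² = 12209 < 14161 = 119² → obtuse
(44,240,244): 44²+240² = 59536 = 244² → right
(132,218,78): 78+132 ≤ 218, not a triangle
1 of the 4 is obtuse.

1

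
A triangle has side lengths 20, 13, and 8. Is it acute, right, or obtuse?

obtuse

Compare the square of the longest side to the sum of squares of the other two: 8² + 13² = 233 < 400 = 20².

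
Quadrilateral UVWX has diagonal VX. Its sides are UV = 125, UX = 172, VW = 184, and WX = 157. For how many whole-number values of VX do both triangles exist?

249

From triangle UVX: 47 < VX < 297.
From triangle WVX: 27 < VX < 341.
Intersection: 47 < VX < 297, so integers 48 through 296: 249 values.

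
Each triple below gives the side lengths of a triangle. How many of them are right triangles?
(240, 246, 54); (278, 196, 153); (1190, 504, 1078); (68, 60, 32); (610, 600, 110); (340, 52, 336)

(240,246,54): 54²+240² = 60516 = 246² → right
(278,196,153): 153²+196² = 61825 < 77284 = 278² → obtuse
(1190,504,1078): 504²+1078² = 1416100 = 1190² → right
(68,60,32): 32²+60² = 4624 = 68² → right
(610,600,110): 110²+600² = 372100 = 610² → right
(340,52,336): 52²+336² = 115600 = 340² → right
5 of the 6 are right.

5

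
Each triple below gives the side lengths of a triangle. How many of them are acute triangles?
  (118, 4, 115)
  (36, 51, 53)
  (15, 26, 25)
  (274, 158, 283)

(118,4,115): 4²+115² = 13241 < 13924 = 118² → obtuse
(36,51,53): 36²+51² = 3897 > 2809 = 53² → acute
(15,26,25): 15²+25² = 850 > 676 = 26² → acute
(274,158,283): 158²+274² = 100040 > 80089 = 283² → acute
3 of the 4 are acute.

3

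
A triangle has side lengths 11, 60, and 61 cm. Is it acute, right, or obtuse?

right

Compare the square of the longest side to the sum of squares of the other two: 11² + 60² = 3721 = 61².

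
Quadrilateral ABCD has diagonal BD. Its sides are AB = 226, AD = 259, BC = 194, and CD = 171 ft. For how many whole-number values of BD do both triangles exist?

331

From triangle ABD: 33 < BD < 485.
From triangle CBD: 23 < BD < 365.
Intersection: 33 < BD < 365, so integers 34 through 364: 331 values.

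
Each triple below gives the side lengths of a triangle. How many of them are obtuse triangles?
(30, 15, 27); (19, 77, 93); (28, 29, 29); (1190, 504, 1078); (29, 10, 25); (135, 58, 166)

3

(30,15,27): 15²+27² = 954 > 900 = 30² → acute
(19,77,93): 19²+77² = 6290 < 8649 = 93² → obtuse
(28,29,29): 28²+29² = 1625 > 841 = 29² → acute
(1190,504,1078): 504²+1078² = 1416100 = 1190² → right
(29,10,25): 10²+25² = 725 < 841 = 29² → obtuse
(135,58,166): 58²+135² = 21589 < 27556 = 166² → obtuse
3 of the 6 are obtuse.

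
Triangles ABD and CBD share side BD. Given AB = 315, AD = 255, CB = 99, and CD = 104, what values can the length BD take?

60 < BD < 203

From triangle ABD: |315 − 255| < BD < 315 + 255, i.e. 60 < BD < 570.
From triangle CBD: 5 < BD < 203.
Both must hold, so BD lies in the intersection.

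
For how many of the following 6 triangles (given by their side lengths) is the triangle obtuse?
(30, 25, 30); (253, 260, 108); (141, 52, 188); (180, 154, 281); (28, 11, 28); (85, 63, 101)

2

(30,25,30): 25²+30² = 1525 > 900 = 30² → acute
(253,260,108): 108²+253² = 75673 > 67600 = 260² → acute
(141,52,188): 52²+141² = 22585 < 35344 = 188² → obtuse
(180,154,281): 154²+180² = 56116 < 78961 = 281² → obtuse
(28,11,28): 11²+28² = 905 > 784 = 28² → acute
(85,63,101): 63²+85² = 11194 > 10201 = 101² → acute
2 of the 6 are obtuse.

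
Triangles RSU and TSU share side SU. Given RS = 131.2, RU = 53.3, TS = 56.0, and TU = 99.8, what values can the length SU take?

From triangle RSU: |131.2 − 53.3| < SU < 131.2 + 53.3, i.e. 77.9 < SU < 184.5.
From triangle TSU: 43.8 < SU < 155.8.
Both must hold, so SU lies in the intersection.

77.9 < SU < 155.8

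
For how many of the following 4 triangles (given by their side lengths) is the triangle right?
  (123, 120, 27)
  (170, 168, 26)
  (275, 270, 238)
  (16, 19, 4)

(123,120,27): 27²+120² = 15129 = 123² → right
(170,168,26): 26²+168² = 28900 = 170² → right
(275,270,238): 238²+270² = 129544 > 75625 = 275² → acute
(16,19,4): 4²+16² = 272 < 361 = 19² → obtuse
2 of the 4 are right.

2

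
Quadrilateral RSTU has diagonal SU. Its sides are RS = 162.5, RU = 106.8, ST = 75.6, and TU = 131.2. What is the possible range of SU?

55.7 < SU < 206.8

From triangle RSU: |162.5 − 106.8| < SU < 162.5 + 106.8, i.e. 55.7 < SU < 269.3.
From triangle TSU: 55.6 < SU < 206.8.
Both must hold, so SU lies in the intersection.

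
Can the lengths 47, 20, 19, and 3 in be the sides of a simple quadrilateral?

No

For a quadrilateral, each side must be shorter than the sum of the others.
Here the longest side is 47, but the remaining 3 sides sum to only 42.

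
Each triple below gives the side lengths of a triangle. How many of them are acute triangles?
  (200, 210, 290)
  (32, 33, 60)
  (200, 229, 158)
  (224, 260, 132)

(200,210,290): 200²+210² = 84100 = 290² → right
(32,33,60): 32²+33² = 2113 < 3600 = 60² → obtuse
(200,229,158): 158²+200² = 64964 > 52441 = 229² → acute
(224,260,132): 132²+224² = 67600 = 260² → right
1 of the 4 is acute.

1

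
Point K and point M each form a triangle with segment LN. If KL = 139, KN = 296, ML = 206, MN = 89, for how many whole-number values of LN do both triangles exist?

137

From triangle KLN: 157 < LN < 435.
From triangle MLN: 117 < LN < 295.
Intersection: 157 < LN < 295, so integers 158 through 294: 137 values.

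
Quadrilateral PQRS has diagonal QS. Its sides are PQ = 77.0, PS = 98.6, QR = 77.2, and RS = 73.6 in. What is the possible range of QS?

21.6 < QS < 150.8

From triangle PQS: |77.0 − 98.6| < QS < 77.0 + 98.6, i.e. 21.6 < QS < 175.6.
From triangle RQS: 3.6 < QS < 150.8.
Both must hold, so QS lies in the intersection.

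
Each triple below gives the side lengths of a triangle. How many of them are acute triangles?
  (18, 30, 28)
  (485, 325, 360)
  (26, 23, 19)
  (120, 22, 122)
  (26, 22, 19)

3

(18,30,28): 18²+28² = 1108 > 900 = 30² → acute
(485,325,360): 325²+360² = 235225 = 485² → right
(26,23,19): 19²+23² = 890 > 676 = 26² → acute
(120,22,122): 22²+120² = 14884 = 122² → right
(26,22,19): 19²+22² = 845 > 676 = 26² → acute
3 of the 5 are acute.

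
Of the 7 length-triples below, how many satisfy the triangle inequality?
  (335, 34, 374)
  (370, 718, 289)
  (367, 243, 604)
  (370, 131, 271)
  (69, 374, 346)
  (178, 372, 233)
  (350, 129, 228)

(34,335,374): 34+335 ≤ 374 → not valid
(289,370,718): 289+370 ≤ 718 → not valid
(243,367,604): 243+367 > 604 → valid
(131,271,370): 131+271 > 370 → valid
(69,346,374): 69+346 > 374 → valid
(178,233,372): 178+233 > 372 → valid
(129,228,350): 129+228 > 350 → valid
5 of the 7 triples form a triangle.

5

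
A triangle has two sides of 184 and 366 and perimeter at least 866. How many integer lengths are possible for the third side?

Triangle inequality: 182 < x < 550. Perimeter ≥ 866 gives x ≥ 866 − 184 − 366 = 316.
So 316 ≤ x < 550; integers 316 through 549: 234 values.

234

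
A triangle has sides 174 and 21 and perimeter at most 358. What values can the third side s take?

153 < s ≤ 163

Triangle inequality alone gives 153 < s < 195.
The perimeter condition gives s ≤ 358 − 174 − 21 = 163.
Intersecting the two: 153 < s ≤ 163.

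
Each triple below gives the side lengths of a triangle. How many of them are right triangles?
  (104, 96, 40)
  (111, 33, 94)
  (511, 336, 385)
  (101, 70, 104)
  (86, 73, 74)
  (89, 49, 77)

2

(104,96,40): 40²+96² = 10816 = 104² → right
(111,33,94): 33²+94² = 9925 < 12321 = 111² → obtuse
(511,336,385): 336²+385² = 261121 = 511² → right
(101,70,104): 70²+101² = 15101 > 10816 = 104² → acute
(86,73,74): 73²+74² = 10805 > 7396 = 86² → acute
(89,49,77): 49²+77² = 8330 > 7921 = 89² → acute
2 of the 6 are right.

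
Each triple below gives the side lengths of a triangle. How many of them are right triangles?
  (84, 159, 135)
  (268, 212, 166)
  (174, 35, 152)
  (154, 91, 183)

(84,159,135): 84²+135² = 25281 = 159² → right
(268,212,166): 166²+212² = 72500 > 71824 = 268² → acute
(174,35,152): 35²+152² = 24329 < 30276 = 174² → obtuse
(154,91,183): 91²+154² = 31997 < 33489 = 183² → obtuse
1 of the 4 is right.

1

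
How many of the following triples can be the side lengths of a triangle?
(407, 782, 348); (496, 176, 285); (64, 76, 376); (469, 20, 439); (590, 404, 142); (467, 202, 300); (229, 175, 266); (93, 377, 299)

(348,407,782): 348+407 ≤ 782 → not valid
(176,285,496): 176+285 ≤ 496 → not valid
(64,76,376): 64+76 ≤ 376 → not valid
(20,439,469): 20+439 ≤ 469 → not valid
(142,404,590): 142+404 ≤ 590 → not valid
(202,300,467): 202+300 > 467 → valid
(175,229,266): 175+229 > 266 → valid
(93,299,377): 93+299 > 377 → valid
3 of the 8 triples form a triangle.

3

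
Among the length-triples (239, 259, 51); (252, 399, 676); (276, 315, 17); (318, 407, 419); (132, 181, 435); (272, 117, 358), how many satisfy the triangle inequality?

(51,239,259): 51+239 > 259 → valid
(252,399,676): 252+399 ≤ 676 → not valid
(17,276,315): 17+276 ≤ 315 → not valid
(318,407,419): 318+407 > 419 → valid
(132,181,435): 132+181 ≤ 435 → not valid
(117,272,358): 117+272 > 358 → valid
3 of the 6 triples form a triangle.

3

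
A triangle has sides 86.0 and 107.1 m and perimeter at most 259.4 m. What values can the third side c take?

21.1 < c ≤ 66.3 m

Triangle inequality alone gives 21.1 < c < 193.1.
The perimeter condition gives c ≤ 259.4 − 86.0 − 107.1 = 66.3.
Intersecting the two: 21.1 < c ≤ 66.3.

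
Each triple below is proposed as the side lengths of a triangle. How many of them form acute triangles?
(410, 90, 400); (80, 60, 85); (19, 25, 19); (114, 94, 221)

(410,90,400): 90²+400² = 168100 = 410² → right
(80,60,85): 60²+80² = 10000 > 7225 = 85² → acute
(19,25,19): 19²+19² = 722 > 625 = 25² → acute
(114,94,221): 94+114 ≤ 221, not a triangle
2 of the 4 are acute.

2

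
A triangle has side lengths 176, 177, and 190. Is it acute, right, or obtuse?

Compare the square of the longest side to the sum of squares of the other two: 176² + 177² = 62305 > 36100 = 190².

acute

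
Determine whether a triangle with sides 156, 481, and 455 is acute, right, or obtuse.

Compare the square of the longest side to the sum of squares of the other two: 156² + 455² = 231361 = 481².

right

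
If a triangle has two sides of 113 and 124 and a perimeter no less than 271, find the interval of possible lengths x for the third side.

Triangle inequality alone gives 11 < x < 237.
The perimeter condition gives x ≥ 271 − 113 − 124 = 34.
Intersecting the two: 34 ≤ x < 237.

34 ≤ x < 237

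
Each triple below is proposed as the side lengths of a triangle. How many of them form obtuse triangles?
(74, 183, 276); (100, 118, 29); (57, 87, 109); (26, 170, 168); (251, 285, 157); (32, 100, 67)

2

(74,183,276): 74+183 ≤ 276, not a triangle
(100,118,29): 29²+100² = 10841 < 13924 = 118² → obtuse
(57,87,109): 57²+87² = 10818 < 11881 = 109² → obtuse
(26,170,168): 26²+168² = 28900 = 170² → right
(251,285,157): 157²+251² = 87650 > 81225 = 285² → acute
(32,100,67): 32+67 ≤ 100, not a triangle
2 of the 6 are obtuse.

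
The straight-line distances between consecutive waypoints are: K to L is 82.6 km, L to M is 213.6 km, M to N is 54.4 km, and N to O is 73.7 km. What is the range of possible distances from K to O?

2.9 ≤ KO ≤ 424.3 km

The maximum is all hops collinear in one direction: 82.6 + 213.6 + 54.4 + 73.7 = 424.3.
The longest hop is 213.6; the others sum to 210.7. Folding the others back against it leaves at least 213.6 − 210.7 = 2.9.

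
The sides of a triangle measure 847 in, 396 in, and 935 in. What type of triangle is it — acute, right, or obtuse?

Compare the square of the longest side to the sum of squares of the other two: 396² + 847² = 874225 = 935².

right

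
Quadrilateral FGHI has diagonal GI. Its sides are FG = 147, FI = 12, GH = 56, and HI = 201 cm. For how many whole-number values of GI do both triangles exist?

From triangle FGI: 135 < GI < 159.
From triangle HGI: 145 < GI < 257.
Intersection: 145 < GI < 159, so integers 146 through 158: 13 values.

13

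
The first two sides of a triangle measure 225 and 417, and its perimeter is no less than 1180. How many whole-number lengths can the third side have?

Triangle inequality: 192 < x < 642. Perimeter ≥ 1180 gives x ≥ 1180 − 225 − 417 = 538.
So 538 ≤ x < 642; integers 538 through 641: 104 values.

104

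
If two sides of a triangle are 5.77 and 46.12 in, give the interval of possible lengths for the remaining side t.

By the triangle inequality, t must be less than 5.77 + 46.12 = 51.89 and greater than |5.77 − 46.12| = 40.35.

40.35 < t < 51.89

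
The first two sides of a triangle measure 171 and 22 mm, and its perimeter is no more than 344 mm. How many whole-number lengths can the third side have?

Triangle inequality: 149 < x < 193. Perimeter ≤ 344 gives x ≤ 344 − 171 − 22 = 151.
So 149 < x ≤ 151; integers 150 through 151: 2 values.

2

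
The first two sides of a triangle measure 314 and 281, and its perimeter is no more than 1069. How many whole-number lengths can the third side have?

Triangle inequality: 33 < x < 595. Perimeter ≤ 1069 gives x ≤ 1069 − 314 − 281 = 474.
So 33 < x ≤ 474; integers 34 through 474: 441 values.

441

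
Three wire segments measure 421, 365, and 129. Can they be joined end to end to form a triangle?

Yes

The longest side is 421, and the other two sum to 494.
Since 494 > 421, the triangle inequality holds.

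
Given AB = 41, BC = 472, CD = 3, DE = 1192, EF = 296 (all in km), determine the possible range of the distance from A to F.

The maximum is all hops collinear in one direction: 41 + 472 + 3 + 1192 + 296 = 2004.
The longest hop is 1192; the others sum to 812. Folding the others back against it leaves at least 1192 − 812 = 380.

380 ≤ AF ≤ 2004 km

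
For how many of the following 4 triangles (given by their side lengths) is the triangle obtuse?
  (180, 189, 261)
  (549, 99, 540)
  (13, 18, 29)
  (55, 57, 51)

1

(180,189,261): 180²+189² = 68121 = 261² → right
(549,99,540): 99²+540² = 301401 = 549² → right
(13,18,29): 13²+18² = 493 < 841 = 29² → obtuse
(55,57,51): 51²+55² = 5626 > 3249 = 57² → acute
1 of the 4 is obtuse.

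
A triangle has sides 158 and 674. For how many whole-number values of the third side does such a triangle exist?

The third side lies in the open interval (516, 832).
Integers from 517 to 831 inclusive: 831 − 517 + 1 = 315.

315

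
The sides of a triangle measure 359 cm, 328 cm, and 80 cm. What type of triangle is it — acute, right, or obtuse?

obtuse

Compare the square of the longest side to the sum of squares of the other two: 80² + 328² = 113984 < 128881 = 359².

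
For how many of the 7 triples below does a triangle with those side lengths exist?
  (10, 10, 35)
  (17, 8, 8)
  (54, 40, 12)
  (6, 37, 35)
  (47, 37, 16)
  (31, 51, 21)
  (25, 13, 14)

4

(10,10,35): 10+10 ≤ 35 → not valid
(8,8,17): 8+8 ≤ 17 → not valid
(12,40,54): 12+40 ≤ 54 → not valid
(6,35,37): 6+35 > 37 → valid
(16,37,47): 16+37 > 47 → valid
(21,31,51): 21+31 > 51 → valid
(13,14,25): 13+14 > 25 → valid
4 of the 7 triples form a triangle.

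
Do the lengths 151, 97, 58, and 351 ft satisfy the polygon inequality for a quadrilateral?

For a quadrilateral, each side must be shorter than the sum of the others.
Here the longest side is 351, but the remaining 3 sides sum to only 306.

No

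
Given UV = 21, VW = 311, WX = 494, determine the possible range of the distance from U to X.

162 ≤ UX ≤ 826

The maximum is all hops collinear in one direction: 21 + 311 + 494 = 826.
The longest hop is 494; the others sum to 332. Folding the others back against it leaves at least 494 − 332 = 162.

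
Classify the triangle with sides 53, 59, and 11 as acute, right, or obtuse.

Compare the square of the longest side to the sum of squares of the other two: 11² + 53² = 2930 < 3481 = 59².

obtuse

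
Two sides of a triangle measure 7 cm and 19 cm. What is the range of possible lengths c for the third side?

12 < c < 26 (cm)

By the triangle inequality, c must be less than 7 + 19 = 26 and greater than |7 − 19| = 12.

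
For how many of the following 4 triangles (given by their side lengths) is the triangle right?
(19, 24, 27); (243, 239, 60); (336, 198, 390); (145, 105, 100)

2

(19,24,27): 19²+24² = 937 > 729 = 27² → acute
(243,239,60): 60²+239² = 60721 > 59049 = 243² → acute
(336,198,390): 198²+336² = 152100 = 390² → right
(145,105,100): 100²+105² = 21025 = 145² → right
2 of the 4 are right.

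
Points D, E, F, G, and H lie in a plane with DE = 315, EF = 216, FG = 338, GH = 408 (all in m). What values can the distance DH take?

The maximum is all hops collinear in one direction: 315 + 216 + 338 + 408 = 1277.
The longest hop is 408; the others sum to 869. Since 408 ≤ 869, the path can fold back on itself completely, so the minimum distance is 0.

0 ≤ DH ≤ 1277 m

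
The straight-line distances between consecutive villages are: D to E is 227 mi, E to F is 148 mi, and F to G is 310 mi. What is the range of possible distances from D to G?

The maximum is all hops collinear in one direction: 227 + 148 + 310 = 685.
The longest hop is 310; the others sum to 375. Since 310 ≤ 375, the path can fold back on itself completely, so the minimum distance is 0.

0 ≤ DG ≤ 685 mi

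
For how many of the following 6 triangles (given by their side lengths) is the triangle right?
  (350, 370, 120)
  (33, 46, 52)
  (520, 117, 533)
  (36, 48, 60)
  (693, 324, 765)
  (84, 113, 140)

(350,370,120): 120²+350² = 136900 = 370² → right
(33,46,52): 33²+46² = 3205 > 2704 = 52² → acute
(520,117,533): 117²+520² = 284089 = 533² → right
(36,48,60): 36²+48² = 3600 = 60² → right
(693,324,765): 324²+693² = 585225 = 765² → right
(84,113,140): 84²+113² = 19825 > 19600 = 140² → acute
4 of the 6 are right.

4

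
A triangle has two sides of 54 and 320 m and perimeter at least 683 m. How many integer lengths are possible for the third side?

Triangle inequality: 266 < x < 374. Perimeter ≥ 683 gives x ≥ 683 − 54 − 320 = 309.
So 309 ≤ x < 374; integers 309 through 373: 65 values.

65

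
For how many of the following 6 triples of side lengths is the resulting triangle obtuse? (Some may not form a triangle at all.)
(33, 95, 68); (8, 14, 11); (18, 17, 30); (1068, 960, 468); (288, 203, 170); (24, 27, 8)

(33,95,68): 33²+68² = 5713 < 9025 = 95² → obtuse
(8,14,11): 8²+11² = 185 < 196 = 14² → obtuse
(18,17,30): 17²+18² = 613 < 900 = 30² → obtuse
(1068,960,468): 468²+960² = 1140624 = 1068² → right
(288,203,170): 170²+203² = 70109 < 82944 = 288² → obtuse
(24,27,8): 8²+24² = 640 < 729 = 27² → obtuse
5 of the 6 are obtuse.

5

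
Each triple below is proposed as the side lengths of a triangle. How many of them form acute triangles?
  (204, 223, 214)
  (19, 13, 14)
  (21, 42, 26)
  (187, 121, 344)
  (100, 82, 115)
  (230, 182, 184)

(204,223,214): 204²+214² = 87412 > 49729 = 223² → acute
(19,13,14): 13²+14² = 365 > 361 = 19² → acute
(21,42,26): 21²+26² = 1117 < 1764 = 42² → obtuse
(187,121,344): 121+187 ≤ 344, not a triangle
(100,82,115): 82²+100² = 16724 > 13225 = 115² → acute
(230,182,184): 182²+184² = 66980 > 52900 = 230² → acute
4 of the 6 are acute.

4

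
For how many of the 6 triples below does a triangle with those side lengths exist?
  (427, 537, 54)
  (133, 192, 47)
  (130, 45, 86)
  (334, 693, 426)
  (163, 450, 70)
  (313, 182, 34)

(54,427,537): 54+427 ≤ 537 → not valid
(47,133,192): 47+133 ≤ 192 → not valid
(45,86,130): 45+86 > 130 → valid
(334,426,693): 334+426 > 693 → valid
(70,163,450): 70+163 ≤ 450 → not valid
(34,182,313): 34+182 ≤ 313 → not valid
2 of the 6 triples form a triangle.

2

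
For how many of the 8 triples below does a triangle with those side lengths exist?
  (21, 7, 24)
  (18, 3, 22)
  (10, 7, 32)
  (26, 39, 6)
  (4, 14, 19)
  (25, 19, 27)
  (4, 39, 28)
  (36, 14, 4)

(7,21,24): 7+21 > 24 → valid
(3,18,22): 3+18 ≤ 22 → not valid
(7,10,32): 7+10 ≤ 32 → not valid
(6,26,39): 6+26 ≤ 39 → not valid
(4,14,19): 4+14 ≤ 19 → not valid
(19,25,27): 19+25 > 27 → valid
(4,28,39): 4+28 ≤ 39 → not valid
(4,14,36): 4+14 ≤ 36 → not valid
2 of the 8 triples form a triangle.

2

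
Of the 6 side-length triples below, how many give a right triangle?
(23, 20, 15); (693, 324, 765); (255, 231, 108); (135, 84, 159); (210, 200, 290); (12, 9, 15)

(23,20,15): 15²+20² = 625 > 529 = 23² → acute
(693,324,765): 324²+693² = 585225 = 765² → right
(255,231,108): 108²+231² = 65025 = 255² → right
(135,84,159): 84²+135² = 25281 = 159² → right
(210,200,290): 200²+210² = 84100 = 290² → right
(12,9,15): 9²+12² = 225 = 15² → right
5 of the 6 are right.

5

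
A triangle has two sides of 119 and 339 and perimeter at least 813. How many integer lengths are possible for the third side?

103

Triangle inequality: 220 < x < 458. Perimeter ≥ 813 gives x ≥ 813 − 119 − 339 = 355.
So 355 ≤ x < 458; integers 355 through 457: 103 values.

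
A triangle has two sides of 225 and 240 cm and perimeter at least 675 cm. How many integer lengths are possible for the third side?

Triangle inequality: 15 < x < 465. Perimeter ≥ 675 gives x ≥ 675 − 225 − 240 = 210.
So 210 ≤ x < 465; integers 210 through 464: 255 values.

255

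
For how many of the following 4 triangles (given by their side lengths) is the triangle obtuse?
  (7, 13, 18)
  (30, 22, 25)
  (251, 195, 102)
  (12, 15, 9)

(7,13,18): 7²+13² = 218 < 324 = 18² → obtuse
(30,22,25): 22²+25² = 1109 > 900 = 30² → acute
(251,195,102): 102²+195² = 48429 < 63001 = 251² → obtuse
(12,15,9): 9²+12² = 225 = 15² → right
2 of the 4 are obtuse.

2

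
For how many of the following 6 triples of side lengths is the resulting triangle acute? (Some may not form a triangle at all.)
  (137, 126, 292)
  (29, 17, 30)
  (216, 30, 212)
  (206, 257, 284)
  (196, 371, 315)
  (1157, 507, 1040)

2

(137,126,292): 126+137 ≤ 292, not a triangle
(29,17,30): 17²+29² = 1130 > 900 = 30² → acute
(216,30,212): 30²+212² = 45844 < 46656 = 216² → obtuse
(206,257,284): 206²+257² = 108485 > 80656 = 284² → acute
(196,371,315): 196²+315² = 137641 = 371² → right
(1157,507,1040): 507²+1040² = 1338649 = 1157² → right
2 of the 6 are acute.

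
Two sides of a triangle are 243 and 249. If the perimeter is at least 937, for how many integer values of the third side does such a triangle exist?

Triangle inequality: 6 < x < 492. Perimeter ≥ 937 gives x ≥ 937 − 243 − 249 = 445.
So 445 ≤ x < 492; integers 445 through 491: 47 values.

47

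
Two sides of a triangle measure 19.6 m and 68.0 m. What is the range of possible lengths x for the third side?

48.4 < x < 87.6 (m)

By the triangle inequality, x must be less than 19.6 + 68.0 = 87.6 and greater than |19.6 − 68.0| = 48.4.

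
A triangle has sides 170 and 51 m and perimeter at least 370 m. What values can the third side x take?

149 ≤ x < 221

Triangle inequality alone gives 119 < x < 221.
The perimeter condition gives x ≥ 370 − 170 − 51 = 149.
Intersecting the two: 149 ≤ x < 221.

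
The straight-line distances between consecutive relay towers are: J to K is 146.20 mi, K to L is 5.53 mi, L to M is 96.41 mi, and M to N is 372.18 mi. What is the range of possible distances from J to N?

The maximum is all hops collinear in one direction: 146.20 + 5.53 + 96.41 + 372.18 = 620.32.
The longest hop is 372.18; the others sum to 248.14. Folding the others back against it leaves at least 372.18 − 248.14 = 124.04.

124.04 ≤ JN ≤ 620.32 mi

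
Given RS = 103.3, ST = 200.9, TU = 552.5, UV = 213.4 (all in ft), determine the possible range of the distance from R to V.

The maximum is all hops collinear in one direction: 103.3 + 200.9 + 552.5 + 213.4 = 1070.1.
The longest hop is 552.5; the others sum to 517.6. Folding the others back against it leaves at least 552.5 − 517.6 = 34.9.

34.9 ≤ RV ≤ 1070.1 ft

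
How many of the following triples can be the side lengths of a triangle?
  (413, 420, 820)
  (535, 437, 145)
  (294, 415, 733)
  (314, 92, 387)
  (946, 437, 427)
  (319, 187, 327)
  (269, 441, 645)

(413,420,820): 413+420 > 820 → valid
(145,437,535): 145+437 > 535 → valid
(294,415,733): 294+415 ≤ 733 → not valid
(92,314,387): 92+314 > 387 → valid
(427,437,946): 427+437 ≤ 946 → not valid
(187,319,327): 187+319 > 327 → valid
(269,441,645): 269+441 > 645 → valid
5 of the 7 triples form a triangle.

5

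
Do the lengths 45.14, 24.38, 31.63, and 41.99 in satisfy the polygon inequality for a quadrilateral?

A quadrilateral exists iff every side is shorter than the sum of the others — equivalently, the longest side is less than the sum of the rest.
Longest side 45.14 < 98.00 (sum of the remaining 3), so yes.

Yes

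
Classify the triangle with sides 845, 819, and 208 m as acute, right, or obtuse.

right

Compare the square of the longest side to the sum of squares of the other two: 208² + 819² = 714025 = 845².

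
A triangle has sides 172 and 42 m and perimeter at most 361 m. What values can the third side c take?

130 < c ≤ 147

Triangle inequality alone gives 130 < c < 214.
The perimeter condition gives c ≤ 361 − 172 − 42 = 147.
Intersecting the two: 130 < c ≤ 147.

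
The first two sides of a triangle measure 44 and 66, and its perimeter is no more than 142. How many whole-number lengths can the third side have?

Triangle inequality: 22 < x < 110. Perimeter ≤ 142 gives x ≤ 142 − 44 − 66 = 32.
So 22 < x ≤ 32; integers 23 through 32: 10 values.

10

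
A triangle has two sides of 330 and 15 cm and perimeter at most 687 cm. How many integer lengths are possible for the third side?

Triangle inequality: 315 < x < 345. Perimeter ≤ 687 gives x ≤ 687 − 330 − 15 = 342.
So 315 < x ≤ 342; integers 316 through 342: 27 values.

27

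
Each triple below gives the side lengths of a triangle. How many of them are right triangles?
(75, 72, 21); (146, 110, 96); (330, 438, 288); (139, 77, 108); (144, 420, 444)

(75,72,21): 21²+72² = 5625 = 75² → right
(146,110,96): 96²+110² = 21316 = 146² → right
(330,438,288): 288²+330² = 191844 = 438² → right
(139,77,108): 77²+108² = 17593 < 19321 = 139² → obtuse
(144,420,444): 144²+420² = 197136 = 444² → right
4 of the 5 are right.

4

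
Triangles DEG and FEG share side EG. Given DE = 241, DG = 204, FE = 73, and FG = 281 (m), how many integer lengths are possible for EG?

From triangle DEG: 37 < EG < 445.
From triangle FEG: 208 < EG < 354.
Intersection: 208 < EG < 354, so integers 209 through 353: 145 values.

145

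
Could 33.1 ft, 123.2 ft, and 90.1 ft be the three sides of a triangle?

No

The two shorter sides sum to 123.2, exactly equal to the longest side 123.2.
That gives only a degenerate (flat) triangle — the inequality must be strict.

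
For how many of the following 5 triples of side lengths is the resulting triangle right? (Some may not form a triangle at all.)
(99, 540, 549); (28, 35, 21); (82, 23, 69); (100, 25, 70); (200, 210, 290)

3

(99,540,549): 99²+540² = 301401 = 549² → right
(28,35,21): 21²+28² = 1225 = 35² → right
(82,23,69): 23²+69² = 5290 < 6724 = 82² → obtuse
(100,25,70): 25+70 ≤ 100, not a triangle
(200,210,290): 200²+210² = 84100 = 290² → right
3 of the 5 are right.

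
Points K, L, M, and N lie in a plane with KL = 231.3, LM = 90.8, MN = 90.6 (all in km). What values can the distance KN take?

The maximum is all hops collinear in one direction: 231.3 + 90.8 + 90.6 = 412.7.
The longest hop is 231.3; the others sum to 181.4. Folding the others back against it leaves at least 231.3 − 181.4 = 49.9.

49.9 ≤ KN ≤ 412.7 km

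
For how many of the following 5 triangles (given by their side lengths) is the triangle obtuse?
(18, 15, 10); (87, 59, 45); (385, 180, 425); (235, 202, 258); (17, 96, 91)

(18,15,10): 10²+15² = 325 > 324 = 18² → acute
(87,59,45): 45²+59² = 5506 < 7569 = 87² → obtuse
(385,180,425): 180²+385² = 180625 = 425² → right
(235,202,258): 202²+235² = 96029 > 66564 = 258² → acute
(17,96,91): 17²+91² = 8570 < 9216 = 96² → obtuse
2 of the 5 are obtuse.

2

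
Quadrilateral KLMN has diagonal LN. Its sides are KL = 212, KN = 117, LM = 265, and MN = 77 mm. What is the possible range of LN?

188 < LN < 329

From triangle KLN: |212 − 117| < LN < 212 + 117, i.e. 95 < LN < 329.
From triangle MLN: 188 < LN < 342.
Both must hold, so LN lies in the intersection.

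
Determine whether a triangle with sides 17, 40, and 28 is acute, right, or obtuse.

obtuse

Compare the square of the longest side to the sum of squares of the other two: 17² + 28² = 1073 < 1600 = 40².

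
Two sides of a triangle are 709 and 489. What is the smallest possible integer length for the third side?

221

The third side must be strictly greater than |709 − 489| = 220.
The smallest integer above 220 is 221.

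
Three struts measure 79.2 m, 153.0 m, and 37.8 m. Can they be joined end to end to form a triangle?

No

The longest side is 153.0, but the other two sum to only 117.0.
117.0 < 153.0, so the triangle inequality fails.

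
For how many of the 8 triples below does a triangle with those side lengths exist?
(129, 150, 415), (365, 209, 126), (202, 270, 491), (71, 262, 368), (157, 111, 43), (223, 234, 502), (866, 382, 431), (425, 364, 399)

1

(129,150,415): 129+150 ≤ 415 → not valid
(126,209,365): 126+209 ≤ 365 → not valid
(202,270,491): 202+270 ≤ 491 → not valid
(71,262,368): 71+262 ≤ 368 → not valid
(43,111,157): 43+111 ≤ 157 → not valid
(223,234,502): 223+234 ≤ 502 → not valid
(382,431,866): 382+431 ≤ 866 → not valid
(364,399,425): 364+399 > 425 → valid
1 of the 8 triples forms a triangle.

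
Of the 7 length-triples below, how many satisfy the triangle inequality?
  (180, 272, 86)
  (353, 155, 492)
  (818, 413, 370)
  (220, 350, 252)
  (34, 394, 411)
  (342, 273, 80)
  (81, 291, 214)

(86,180,272): 86+180 ≤ 272 → not valid
(155,353,492): 155+353 > 492 → valid
(370,413,818): 370+413 ≤ 818 → not valid
(220,252,350): 220+252 > 350 → valid
(34,394,411): 34+394 > 411 → valid
(80,273,342): 80+273 > 342 → valid
(81,214,291): 81+214 > 291 → valid
5 of the 7 triples form a triangle.

5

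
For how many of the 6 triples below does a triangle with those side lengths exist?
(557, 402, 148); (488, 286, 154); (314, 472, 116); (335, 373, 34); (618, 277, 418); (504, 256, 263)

2

(148,402,557): 148+402 ≤ 557 → not valid
(154,286,488): 154+286 ≤ 488 → not valid
(116,314,472): 116+314 ≤ 472 → not valid
(34,335,373): 34+335 ≤ 373 → not valid
(277,418,618): 277+418 > 618 → valid
(256,263,504): 256+263 > 504 → valid
2 of the 6 triples form a triangle.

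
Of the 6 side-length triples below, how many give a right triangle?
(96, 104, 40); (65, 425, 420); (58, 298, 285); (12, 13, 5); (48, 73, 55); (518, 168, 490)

(96,104,40): 40²+96² = 10816 = 104² → right
(65,425,420): 65²+420² = 180625 = 425² → right
(58,298,285): 58²+285² = 84589 < 88804 = 298² → obtuse
(12,13,5): 5²+12² = 169 = 13² → right
(48,73,55): 48²+55² = 5329 = 73² → right
(518,168,490): 168²+490² = 268324 = 518² → right
5 of the 6 are right.

5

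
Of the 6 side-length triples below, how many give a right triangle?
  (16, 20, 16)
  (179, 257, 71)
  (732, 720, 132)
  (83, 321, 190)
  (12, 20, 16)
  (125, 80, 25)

(16,20,16): 16²+16² = 512 > 400 = 20² → acute
(179,257,71): 71+179 ≤ 257, not a triangle
(732,720,132): 132²+720² = 535824 = 732² → right
(83,321,190): 83+190 ≤ 321, not a triangle
(12,20,16): 12²+16² = 400 = 20² → right
(125,80,25): 25+80 ≤ 125, not a triangle
2 of the 6 are right.

2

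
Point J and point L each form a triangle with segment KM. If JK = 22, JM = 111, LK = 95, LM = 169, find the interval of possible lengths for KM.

From triangle JKM: |22 − 111| < KM < 22 + 111, i.e. 89 < KM < 133.
From triangle LKM: 74 < KM < 264.
Both must hold, so KM lies in the intersection.

89 < KM < 133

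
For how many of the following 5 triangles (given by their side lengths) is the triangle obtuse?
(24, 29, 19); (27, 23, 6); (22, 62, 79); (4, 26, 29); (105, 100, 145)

3

(24,29,19): 19²+24² = 937 > 841 = 29² → acute
(27,23,6): 6²+23² = 565 < 729 = 27² → obtuse
(22,62,79): 22²+62² = 4328 < 6241 = 79² → obtuse
(4,26,29): 4²+26² = 692 < 841 = 29² → obtuse
(105,100,145): 100²+105² = 21025 = 145² → right
3 of the 5 are obtuse.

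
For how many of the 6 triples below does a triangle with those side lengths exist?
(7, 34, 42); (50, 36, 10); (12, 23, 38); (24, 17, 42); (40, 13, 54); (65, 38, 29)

1

(7,34,42): 7+34 ≤ 42 → not valid
(10,36,50): 10+36 ≤ 50 → not valid
(12,23,38): 12+23 ≤ 38 → not valid
(17,24,42): 17+24 ≤ 42 → not valid
(13,40,54): 13+40 ≤ 54 → not valid
(29,38,65): 29+38 > 65 → valid
1 of the 6 triples forms a triangle.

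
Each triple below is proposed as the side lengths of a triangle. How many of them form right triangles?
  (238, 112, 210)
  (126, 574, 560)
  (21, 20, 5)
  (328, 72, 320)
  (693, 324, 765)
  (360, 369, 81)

(238,112,210): 112²+210² = 56644 = 238² → right
(126,574,560): 126²+560² = 329476 = 574² → right
(21,20,5): 5²+20² = 425 < 441 = 21² → obtuse
(328,72,320): 72²+320² = 107584 = 328² → right
(693,324,765): 324²+693² = 585225 = 765² → right
(360,369,81): 81²+360² = 136161 = 369² → right
5 of the 6 are right.

5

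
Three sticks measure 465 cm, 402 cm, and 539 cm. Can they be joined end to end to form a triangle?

The longest side is 539, and the other two sum to 867.
Since 867 > 539, the triangle inequality holds.

Yes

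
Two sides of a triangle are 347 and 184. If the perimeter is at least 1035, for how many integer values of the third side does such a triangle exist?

27

Triangle inequality: 163 < x < 531. Perimeter ≥ 1035 gives x ≥ 1035 − 347 − 184 = 504.
So 504 ≤ x < 531; integers 504 through 530: 27 values.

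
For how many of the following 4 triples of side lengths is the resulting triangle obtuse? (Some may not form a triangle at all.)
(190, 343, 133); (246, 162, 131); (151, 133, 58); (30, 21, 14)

(190,343,133): 133+190 ≤ 343, not a triangle
(246,162,131): 131²+162² = 43405 < 60516 = 246² → obtuse
(151,133,58): 58²+133² = 21053 < 22801 = 151² → obtuse
(30,21,14): 14²+21² = 637 < 900 = 30² → obtuse
3 of the 4 are obtuse.

3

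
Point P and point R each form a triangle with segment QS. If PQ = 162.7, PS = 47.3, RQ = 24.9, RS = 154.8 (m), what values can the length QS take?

From triangle PQS: |162.7 − 47.3| < QS < 162.7 + 47.3, i.e. 115.4 < QS < 210.0.
From triangle RQS: 129.9 < QS < 179.7.
Both must hold, so QS lies in the intersection.

129.9 < QS < 179.7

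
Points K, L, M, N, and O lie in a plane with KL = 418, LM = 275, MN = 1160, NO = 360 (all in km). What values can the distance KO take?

The maximum is all hops collinear in one direction: 418 + 275 + 1160 + 360 = 2213.
The longest hop is 1160; the others sum to 1053. Folding the others back against it leaves at least 1160 − 1053 = 107.

107 ≤ KO ≤ 2213 km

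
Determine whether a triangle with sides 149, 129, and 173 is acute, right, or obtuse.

acute

Compare the square of the longest side to the sum of squares of the other two: 129² + 149² = 38842 > 29929 = 173².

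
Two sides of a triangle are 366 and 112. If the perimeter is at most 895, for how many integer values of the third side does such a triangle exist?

Triangle inequality: 254 < x < 478. Perimeter ≤ 895 gives x ≤ 895 − 366 − 112 = 417.
So 254 < x ≤ 417; integers 255 through 417: 163 values.

163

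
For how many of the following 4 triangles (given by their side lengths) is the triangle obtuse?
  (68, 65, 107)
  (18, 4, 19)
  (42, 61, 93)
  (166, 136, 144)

3

(68,65,107): 65²+68² = 8849 < 11449 = 107² → obtuse
(18,4,19): 4²+18² = 340 < 361 = 19² → obtuse
(42,61,93): 42²+61² = 5485 < 8649 = 93² → obtuse
(166,136,144): 136²+144² = 39232 > 27556 = 166² → acute
3 of the 4 are obtuse.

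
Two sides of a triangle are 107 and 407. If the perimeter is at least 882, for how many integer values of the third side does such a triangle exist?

Triangle inequality: 300 < x < 514. Perimeter ≥ 882 gives x ≥ 882 − 107 − 407 = 368.
So 368 ≤ x < 514; integers 368 through 513: 146 values.

146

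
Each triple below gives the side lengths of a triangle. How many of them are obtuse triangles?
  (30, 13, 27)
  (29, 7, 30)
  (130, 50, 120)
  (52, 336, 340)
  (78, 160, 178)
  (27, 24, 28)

(30,13,27): 13²+27² = 898 < 900 = 30² → obtuse
(29,7,30): 7²+29² = 890 < 900 = 30² → obtuse
(130,50,120): 50²+120² = 16900 = 130² → right
(52,336,340): 52²+336² = 115600 = 340² → right
(78,160,178): 78²+160² = 31684 = 178² → right
(27,24,28): 24²+27² = 1305 > 784 = 28² → acute
2 of the 6 are obtuse.

2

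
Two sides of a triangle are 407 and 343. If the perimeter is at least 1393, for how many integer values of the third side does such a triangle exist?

107

Triangle inequality: 64 < x < 750. Perimeter ≥ 1393 gives x ≥ 1393 − 407 − 343 = 643.
So 643 ≤ x < 750; integers 643 through 749: 107 values.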